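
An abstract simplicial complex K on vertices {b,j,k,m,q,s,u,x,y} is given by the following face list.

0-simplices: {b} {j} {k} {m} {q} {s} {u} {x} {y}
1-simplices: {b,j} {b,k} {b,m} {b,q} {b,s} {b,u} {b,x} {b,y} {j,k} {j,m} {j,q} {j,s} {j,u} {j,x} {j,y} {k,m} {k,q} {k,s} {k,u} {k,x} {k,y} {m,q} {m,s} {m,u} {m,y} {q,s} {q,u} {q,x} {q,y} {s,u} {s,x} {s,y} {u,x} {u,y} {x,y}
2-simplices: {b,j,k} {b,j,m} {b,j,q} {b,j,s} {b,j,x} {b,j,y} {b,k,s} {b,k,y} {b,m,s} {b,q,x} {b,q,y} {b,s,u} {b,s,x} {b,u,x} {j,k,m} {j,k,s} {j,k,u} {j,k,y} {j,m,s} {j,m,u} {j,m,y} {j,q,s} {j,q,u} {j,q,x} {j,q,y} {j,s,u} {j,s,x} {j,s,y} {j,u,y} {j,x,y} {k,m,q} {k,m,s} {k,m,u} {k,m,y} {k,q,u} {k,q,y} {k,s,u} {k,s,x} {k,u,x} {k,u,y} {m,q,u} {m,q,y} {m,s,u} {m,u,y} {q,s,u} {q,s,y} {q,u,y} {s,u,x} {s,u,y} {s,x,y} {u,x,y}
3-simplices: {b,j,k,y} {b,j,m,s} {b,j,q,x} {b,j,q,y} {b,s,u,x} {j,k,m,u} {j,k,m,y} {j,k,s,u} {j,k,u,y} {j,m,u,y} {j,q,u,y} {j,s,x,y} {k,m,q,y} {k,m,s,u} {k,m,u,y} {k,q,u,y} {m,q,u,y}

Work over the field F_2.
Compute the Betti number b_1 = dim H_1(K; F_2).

n_0=9 n_1=35 n_2=51 n_3=17  [Z2]
∂1: piv[bj,bk,bm,bq,bs,bu,bx,by] rk=8  ker:jk,jm,jq,js,ju,jx,jy,km,kq,ks,ku,kx,ky,mq,ms,mu,my,qs,qu,qx,qy,su,sx,sy,ux,uy,xy
∂2: piv[bjk,bjm,bjq,bjs,bjx,bjy,bks,bky,bms,bqx,bqy,bsu,bsx,bux,jkm,jku,jmu,jmy,jqs,jqu,jsu,jsy,juy,jxy,kmq,kqu,ksx] rk=27  ker:jks,jky,jms,jqx,jqy,jsx,kms,kmu,kmy,kqy,ksu,kux,kuy,mqu,mqy,msu,muy,qsu,qsy,quy,sux,suy,sxy,uxy
∂3: piv[bjky,bjms,bjqx,bjqy,bsux,jkmu,jkmy,jksu,jkuy,jmuy,jquy,jsxy,kmqy,kmsu,kquy,mquy] rk=16  ker:kmuy
b_1=(35−8)−27=0

b_1=0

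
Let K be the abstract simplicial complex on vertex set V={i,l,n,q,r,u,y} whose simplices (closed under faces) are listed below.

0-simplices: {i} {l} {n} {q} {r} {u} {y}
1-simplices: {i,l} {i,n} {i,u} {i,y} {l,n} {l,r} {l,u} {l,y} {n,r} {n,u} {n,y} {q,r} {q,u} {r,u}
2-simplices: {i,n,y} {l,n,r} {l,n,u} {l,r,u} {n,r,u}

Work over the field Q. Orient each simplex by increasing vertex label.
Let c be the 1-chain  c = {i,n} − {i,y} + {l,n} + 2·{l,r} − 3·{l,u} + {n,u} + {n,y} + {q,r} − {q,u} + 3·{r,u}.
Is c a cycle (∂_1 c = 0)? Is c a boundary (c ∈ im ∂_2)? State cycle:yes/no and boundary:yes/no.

n_0=7 n_1=14 n_2=5  [Q]
∂1: piv[il,in,iu,iy,lr,qr] rk=6  ker:ln,lu,ly,nr,nu,ny,qu,ru
∂2: piv[iny,lnr,lnu,lru] rk=4  ker:nru
∂1c = 0
c vs im∂2: residual ≠ 0 ⇒ not boundary

cycle:yes boundary:no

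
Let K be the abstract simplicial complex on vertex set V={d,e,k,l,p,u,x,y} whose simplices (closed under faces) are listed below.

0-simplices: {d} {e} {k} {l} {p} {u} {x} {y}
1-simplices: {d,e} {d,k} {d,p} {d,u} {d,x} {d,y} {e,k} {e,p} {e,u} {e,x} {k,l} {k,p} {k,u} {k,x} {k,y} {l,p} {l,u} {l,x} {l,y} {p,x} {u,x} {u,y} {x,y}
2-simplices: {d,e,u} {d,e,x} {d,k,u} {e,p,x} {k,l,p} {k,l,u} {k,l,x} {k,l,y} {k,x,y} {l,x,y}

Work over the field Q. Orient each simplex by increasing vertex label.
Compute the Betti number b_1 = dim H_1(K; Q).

b_1=7

n_0=8 n_1=23 n_2=10  [Q]
∂1: piv[de,dk,dp,du,dx,dy,kl] rk=7  ker:ek,ep,eu,ex,kp,ku,kx,ky,lp,lu,lx,ly,px,ux,uy,xy
∂2: piv[deu,dex,dku,epx,klp,klu,klx,kly,kxy] rk=9  ker:lxy
b_1=(23−7)−9=7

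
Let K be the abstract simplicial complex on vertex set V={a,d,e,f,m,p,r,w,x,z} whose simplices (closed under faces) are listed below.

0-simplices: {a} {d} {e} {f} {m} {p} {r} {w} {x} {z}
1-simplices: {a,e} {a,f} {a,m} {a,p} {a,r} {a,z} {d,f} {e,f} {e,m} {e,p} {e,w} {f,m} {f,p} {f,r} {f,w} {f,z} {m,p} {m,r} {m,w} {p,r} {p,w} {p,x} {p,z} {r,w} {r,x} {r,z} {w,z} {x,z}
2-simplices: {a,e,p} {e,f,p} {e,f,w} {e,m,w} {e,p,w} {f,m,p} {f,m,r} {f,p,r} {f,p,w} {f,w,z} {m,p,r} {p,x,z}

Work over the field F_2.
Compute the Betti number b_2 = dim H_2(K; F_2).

b_2=2

n_0=10 n_1=28 n_2=12  [Z2]
∂1: piv[ae,af,am,ap,ar,az,df,ew,px] rk=9  ker:ef,em,ep,fm,fp,fr,fw,fz,mp,mr,mw,pr,pw,pz,rw,rx,rz,wz,xz
∂2: piv[aep,efp,efw,emw,epw,fmp,fmr,fpr,fwz,pxz] rk=10  ker:fpw,mpr
b_2=(12−10)−0=2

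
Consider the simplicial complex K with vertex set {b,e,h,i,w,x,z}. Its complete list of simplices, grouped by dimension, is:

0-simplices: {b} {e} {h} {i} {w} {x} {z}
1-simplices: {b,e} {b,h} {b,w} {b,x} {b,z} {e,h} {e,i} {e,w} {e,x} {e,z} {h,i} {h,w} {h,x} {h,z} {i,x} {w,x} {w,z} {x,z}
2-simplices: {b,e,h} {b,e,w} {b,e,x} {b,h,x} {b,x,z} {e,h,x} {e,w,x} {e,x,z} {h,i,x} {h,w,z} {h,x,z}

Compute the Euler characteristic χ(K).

χ(K)=0

n_0=7 n_1=18 n_2=11
χ=+7−18+11=0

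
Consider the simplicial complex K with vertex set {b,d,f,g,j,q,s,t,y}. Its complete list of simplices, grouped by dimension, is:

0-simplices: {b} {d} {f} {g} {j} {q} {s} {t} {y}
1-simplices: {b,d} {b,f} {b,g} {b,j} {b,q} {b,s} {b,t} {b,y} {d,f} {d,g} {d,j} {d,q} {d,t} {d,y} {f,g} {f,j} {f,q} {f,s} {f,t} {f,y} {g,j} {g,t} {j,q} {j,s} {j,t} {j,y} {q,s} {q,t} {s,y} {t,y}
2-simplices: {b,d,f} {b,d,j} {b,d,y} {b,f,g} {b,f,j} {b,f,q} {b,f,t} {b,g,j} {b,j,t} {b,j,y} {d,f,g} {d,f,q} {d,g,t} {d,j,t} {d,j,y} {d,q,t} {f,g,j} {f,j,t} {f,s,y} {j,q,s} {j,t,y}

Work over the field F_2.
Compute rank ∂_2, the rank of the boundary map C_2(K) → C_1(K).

n_0=9 n_1=30 n_2=21  [Z2]
∂1: piv[bd,bf,bg,bj,bq,bs,bt,by] rk=8  ker:df,dg,dj,dq,dt,dy,fg,fj,fq,fs,ft,fy,gj,gt,jq,js,jt,jy,qs,qt,sy,ty
∂2: piv[bdf,bdj,bdy,bfg,bfj,bfq,bft,bgj,bjt,bjy,dfg,dfq,dgt,djt,dqt,fsy,jqs,jty] rk=18  ker:djy,fgj,fjt
rk∂_2=18

rank∂_2=18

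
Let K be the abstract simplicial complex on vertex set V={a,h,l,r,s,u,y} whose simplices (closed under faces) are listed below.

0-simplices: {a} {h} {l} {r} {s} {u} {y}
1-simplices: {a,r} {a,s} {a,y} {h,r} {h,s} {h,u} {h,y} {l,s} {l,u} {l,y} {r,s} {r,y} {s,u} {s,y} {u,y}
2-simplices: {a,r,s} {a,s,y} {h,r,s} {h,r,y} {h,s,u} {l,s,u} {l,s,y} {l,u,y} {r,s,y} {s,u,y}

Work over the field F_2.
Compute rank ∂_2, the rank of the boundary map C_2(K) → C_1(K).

n_0=7 n_1=15 n_2=10  [Z2]
∂1: piv[ar,as,ay,hr,hu,ls] rk=6  ker:hs,hy,lu,ly,rs,ry,su,sy,uy
∂2: piv[ars,asy,hrs,hry,hsu,lsu,lsy,luy,rsy] rk=9  ker:suy
rk∂_2=9

rank∂_2=9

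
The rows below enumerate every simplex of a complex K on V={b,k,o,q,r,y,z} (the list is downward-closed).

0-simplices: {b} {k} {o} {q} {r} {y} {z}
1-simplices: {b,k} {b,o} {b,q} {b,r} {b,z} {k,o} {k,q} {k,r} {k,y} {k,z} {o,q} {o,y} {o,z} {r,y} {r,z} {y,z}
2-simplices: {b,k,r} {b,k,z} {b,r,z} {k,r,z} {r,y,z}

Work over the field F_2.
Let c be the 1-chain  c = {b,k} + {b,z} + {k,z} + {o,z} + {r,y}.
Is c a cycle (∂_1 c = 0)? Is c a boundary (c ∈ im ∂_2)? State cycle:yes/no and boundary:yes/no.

n_0=7 n_1=16 n_2=5  [Z2]
∂1: piv[bk,bo,bq,br,bz,ky] rk=6  ker:ko,kq,kr,kz,oq,oy,oz,ry,rz,yz
∂2: piv[bkr,bkz,brz,ryz] rk=4  ker:krz
∂1c = {o} + {r} + {y} + {z}

cycle:no boundary:no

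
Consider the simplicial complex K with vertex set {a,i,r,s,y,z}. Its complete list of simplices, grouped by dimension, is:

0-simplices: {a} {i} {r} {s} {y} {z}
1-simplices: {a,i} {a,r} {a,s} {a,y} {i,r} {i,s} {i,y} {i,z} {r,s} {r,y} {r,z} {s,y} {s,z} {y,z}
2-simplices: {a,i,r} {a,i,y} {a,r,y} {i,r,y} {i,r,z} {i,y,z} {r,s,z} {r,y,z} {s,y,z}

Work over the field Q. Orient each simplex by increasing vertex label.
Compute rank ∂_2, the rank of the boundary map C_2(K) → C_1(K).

n_0=6 n_1=14 n_2=9  [Q]
∂1: piv[ai,ar,as,ay,iz] rk=5  ker:ir,is,iy,rs,ry,rz,sy,sz,yz
∂2: piv[air,aiy,ary,irz,iyz,rsz,syz] rk=7  ker:iry,ryz
rk∂_2=7

rank∂_2=7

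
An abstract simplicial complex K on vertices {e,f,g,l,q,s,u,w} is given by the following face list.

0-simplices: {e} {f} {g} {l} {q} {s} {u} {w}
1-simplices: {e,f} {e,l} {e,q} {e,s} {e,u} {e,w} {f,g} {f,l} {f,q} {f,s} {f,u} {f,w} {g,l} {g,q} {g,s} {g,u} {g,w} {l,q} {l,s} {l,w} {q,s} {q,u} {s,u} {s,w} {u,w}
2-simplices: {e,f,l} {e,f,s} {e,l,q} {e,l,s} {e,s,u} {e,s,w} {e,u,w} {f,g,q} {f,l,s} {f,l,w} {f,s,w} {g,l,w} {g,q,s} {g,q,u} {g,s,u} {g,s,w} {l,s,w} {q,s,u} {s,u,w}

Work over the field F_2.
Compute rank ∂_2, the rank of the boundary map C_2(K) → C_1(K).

n_0=8 n_1=25 n_2=19  [Z2]
∂1: piv[ef,el,eq,es,eu,ew,fg] rk=7  ker:fl,fq,fs,fu,fw,gl,gq,gs,gu,gw,lq,ls,lw,qs,qu,su,sw,uw
∂2: piv[efl,efs,elq,els,esu,esw,euw,fgq,flw,fsw,glw,gqs,gqu,gsu,gsw] rk=15  ker:fls,lsw,qsu,suw
rk∂_2=15

rank∂_2=15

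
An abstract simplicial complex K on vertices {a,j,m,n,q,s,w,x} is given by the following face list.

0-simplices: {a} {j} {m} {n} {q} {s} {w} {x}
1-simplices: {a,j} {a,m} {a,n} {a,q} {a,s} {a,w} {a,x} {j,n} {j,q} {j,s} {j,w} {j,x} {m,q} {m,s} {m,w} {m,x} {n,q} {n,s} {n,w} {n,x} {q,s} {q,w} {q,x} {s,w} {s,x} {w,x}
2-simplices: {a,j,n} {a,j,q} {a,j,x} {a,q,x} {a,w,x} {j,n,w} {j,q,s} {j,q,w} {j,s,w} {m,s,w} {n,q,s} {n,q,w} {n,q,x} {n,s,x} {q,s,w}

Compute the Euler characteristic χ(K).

χ(K)=-3

n_0=8 n_1=26 n_2=15
χ=+8−26+15=-3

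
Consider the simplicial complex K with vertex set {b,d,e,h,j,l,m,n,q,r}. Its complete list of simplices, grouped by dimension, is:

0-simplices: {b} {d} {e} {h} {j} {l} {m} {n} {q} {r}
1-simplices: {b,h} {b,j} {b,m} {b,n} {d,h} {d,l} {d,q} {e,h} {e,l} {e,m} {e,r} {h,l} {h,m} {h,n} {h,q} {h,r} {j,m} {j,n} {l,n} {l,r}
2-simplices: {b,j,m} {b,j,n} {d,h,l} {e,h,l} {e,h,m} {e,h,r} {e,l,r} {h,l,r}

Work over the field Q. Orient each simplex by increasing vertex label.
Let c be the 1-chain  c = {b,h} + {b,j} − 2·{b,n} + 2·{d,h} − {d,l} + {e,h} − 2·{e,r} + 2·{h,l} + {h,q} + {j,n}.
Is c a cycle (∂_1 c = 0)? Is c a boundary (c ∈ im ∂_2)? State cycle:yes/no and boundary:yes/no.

cycle:no boundary:no

n_0=10 n_1=20 n_2=8  [Q]
∂1: piv[bh,bj,bm,bn,dh,dl,dq,eh,er] rk=9  ker:el,em,hl,hm,hn,hq,hr,jm,jn,ln,lr
∂2: piv[bjm,bjn,dhl,ehl,ehm,ehr,elr] rk=7  ker:hlr
∂1c = −{d} + {e} + {h} + {l} − {n} + {q} − 2·{r}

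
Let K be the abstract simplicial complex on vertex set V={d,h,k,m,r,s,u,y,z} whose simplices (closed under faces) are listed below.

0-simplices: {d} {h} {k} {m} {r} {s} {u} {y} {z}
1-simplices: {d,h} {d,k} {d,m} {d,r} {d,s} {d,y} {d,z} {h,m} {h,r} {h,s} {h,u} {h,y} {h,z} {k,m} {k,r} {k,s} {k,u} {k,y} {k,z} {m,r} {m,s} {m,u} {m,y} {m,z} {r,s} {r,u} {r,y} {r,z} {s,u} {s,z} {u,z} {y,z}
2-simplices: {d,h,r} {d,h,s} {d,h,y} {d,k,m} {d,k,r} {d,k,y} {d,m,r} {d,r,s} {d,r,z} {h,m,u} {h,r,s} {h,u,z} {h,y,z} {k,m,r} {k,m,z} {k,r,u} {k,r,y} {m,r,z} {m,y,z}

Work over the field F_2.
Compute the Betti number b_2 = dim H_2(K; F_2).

n_0=9 n_1=32 n_2=19  [Z2]
∂1: piv[dh,dk,dm,dr,ds,dy,dz,hu] rk=8  ker:hm,hr,hs,hy,hz,km,kr,ks,ku,ky,kz,mr,ms,mu,my,mz,rs,ru,ry,rz,su,sz,uz,yz
∂2: piv[dhr,dhs,dhy,dkm,dkr,dky,dmr,drs,drz,hmu,huz,hyz,kmz,kru,kry,mrz,myz] rk=17  ker:hrs,kmr
b_2=(19−17)−0=2

b_2=2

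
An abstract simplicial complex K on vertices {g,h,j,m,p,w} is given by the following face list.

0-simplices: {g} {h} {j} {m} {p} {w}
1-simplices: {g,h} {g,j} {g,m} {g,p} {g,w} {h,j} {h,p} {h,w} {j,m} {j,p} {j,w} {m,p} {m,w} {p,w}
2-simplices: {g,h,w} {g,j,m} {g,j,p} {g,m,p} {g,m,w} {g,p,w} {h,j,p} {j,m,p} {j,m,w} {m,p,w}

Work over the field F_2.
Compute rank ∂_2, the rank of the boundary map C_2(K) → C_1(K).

n_0=6 n_1=14 n_2=10  [Z2]
∂1: piv[gh,gj,gm,gp,gw] rk=5  ker:hj,hp,hw,jm,jp,jw,mp,mw,pw
∂2: piv[ghw,gjm,gjp,gmp,gmw,gpw,hjp,jmw] rk=8  ker:jmp,mpw
rk∂_2=8

rank∂_2=8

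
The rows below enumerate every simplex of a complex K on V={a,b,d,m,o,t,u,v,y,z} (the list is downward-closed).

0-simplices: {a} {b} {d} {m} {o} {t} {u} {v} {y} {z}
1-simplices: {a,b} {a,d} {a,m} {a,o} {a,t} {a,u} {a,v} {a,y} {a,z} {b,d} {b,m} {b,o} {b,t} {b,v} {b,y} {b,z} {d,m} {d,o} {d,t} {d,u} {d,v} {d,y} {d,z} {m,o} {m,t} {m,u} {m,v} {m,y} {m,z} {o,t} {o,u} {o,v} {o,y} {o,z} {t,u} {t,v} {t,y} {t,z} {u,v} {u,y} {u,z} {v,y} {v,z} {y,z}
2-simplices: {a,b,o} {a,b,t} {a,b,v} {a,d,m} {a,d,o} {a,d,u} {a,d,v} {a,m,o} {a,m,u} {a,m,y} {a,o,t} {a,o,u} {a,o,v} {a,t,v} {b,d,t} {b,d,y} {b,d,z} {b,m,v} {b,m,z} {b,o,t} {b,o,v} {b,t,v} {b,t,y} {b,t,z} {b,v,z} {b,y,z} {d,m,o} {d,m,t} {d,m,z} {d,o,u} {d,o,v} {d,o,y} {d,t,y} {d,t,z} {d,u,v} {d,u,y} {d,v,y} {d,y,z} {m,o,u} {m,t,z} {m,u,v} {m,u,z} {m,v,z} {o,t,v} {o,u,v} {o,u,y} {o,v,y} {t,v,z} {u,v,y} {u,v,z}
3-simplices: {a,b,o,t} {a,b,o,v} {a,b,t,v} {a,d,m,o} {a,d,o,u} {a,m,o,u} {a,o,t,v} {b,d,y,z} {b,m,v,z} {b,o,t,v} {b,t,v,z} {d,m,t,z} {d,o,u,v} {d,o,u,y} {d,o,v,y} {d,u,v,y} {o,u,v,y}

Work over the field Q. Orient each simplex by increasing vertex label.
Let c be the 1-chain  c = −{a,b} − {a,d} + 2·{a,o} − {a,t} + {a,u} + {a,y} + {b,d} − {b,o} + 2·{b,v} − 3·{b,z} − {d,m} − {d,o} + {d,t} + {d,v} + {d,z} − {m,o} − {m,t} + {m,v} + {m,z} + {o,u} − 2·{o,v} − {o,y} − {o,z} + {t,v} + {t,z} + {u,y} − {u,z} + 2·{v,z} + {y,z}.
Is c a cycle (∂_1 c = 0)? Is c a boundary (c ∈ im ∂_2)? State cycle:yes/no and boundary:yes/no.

n_0=10 n_1=44 n_2=50 n_3=17  [Q]
∂1: piv[ab,ad,am,ao,at,au,av,ay,az] rk=9  ker:bd,bm,bo,bt,bv,by,bz,dm,do,dt,du,dv,dy,dz,mo,mt,mu,mv,my,mz,ot,ou,ov,oy,oz,tu,tv,ty,tz,uv,uy,uz,vy,vz,yz
∂2: piv[abo,abt,abv,adm,ado,adu,adv,amo,amu,amy,aot,aou,aov,atv,bdt,bdy,bdz,bmv,bmz,bty,btz,bvz,byz,dmt,dmz,doy,duv,duy,dvy,muv,muz] rk=31  ker:bot,bov,btv,dmo,dou,dov,dty,dtz,dyz,mou,mtz,mvz,otv,ouv,ouy,ovy,tvz,uvy,uvz
∂3: piv[abot,abov,abtv,admo,adou,amou,aotv,bdyz,bmvz,btvz,dmtz,douv,douy,dovy,duvy] rk=15  ker:botv,ouvy
∂1c = −{a} − {d} − {m} + 2·{o} − 3·{t} + 2·{u} + {v} + {z}

cycle:no boundary:no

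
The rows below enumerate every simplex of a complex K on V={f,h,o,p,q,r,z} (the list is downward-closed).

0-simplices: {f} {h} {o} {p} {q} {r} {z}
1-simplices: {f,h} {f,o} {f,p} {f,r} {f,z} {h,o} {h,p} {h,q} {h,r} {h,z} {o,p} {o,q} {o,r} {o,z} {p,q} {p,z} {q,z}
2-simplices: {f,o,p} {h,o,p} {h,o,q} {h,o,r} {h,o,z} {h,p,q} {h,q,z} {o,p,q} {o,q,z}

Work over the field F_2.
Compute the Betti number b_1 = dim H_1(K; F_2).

b_1=4

n_0=7 n_1=17 n_2=9  [Z2]
∂1: piv[fh,fo,fp,fr,fz,hq] rk=6  ker:ho,hp,hr,hz,op,oq,or,oz,pq,pz,qz
∂2: piv[fop,hop,hoq,hor,hoz,hpq,hqz] rk=7  ker:opq,oqz
b_1=(17−6)−7=4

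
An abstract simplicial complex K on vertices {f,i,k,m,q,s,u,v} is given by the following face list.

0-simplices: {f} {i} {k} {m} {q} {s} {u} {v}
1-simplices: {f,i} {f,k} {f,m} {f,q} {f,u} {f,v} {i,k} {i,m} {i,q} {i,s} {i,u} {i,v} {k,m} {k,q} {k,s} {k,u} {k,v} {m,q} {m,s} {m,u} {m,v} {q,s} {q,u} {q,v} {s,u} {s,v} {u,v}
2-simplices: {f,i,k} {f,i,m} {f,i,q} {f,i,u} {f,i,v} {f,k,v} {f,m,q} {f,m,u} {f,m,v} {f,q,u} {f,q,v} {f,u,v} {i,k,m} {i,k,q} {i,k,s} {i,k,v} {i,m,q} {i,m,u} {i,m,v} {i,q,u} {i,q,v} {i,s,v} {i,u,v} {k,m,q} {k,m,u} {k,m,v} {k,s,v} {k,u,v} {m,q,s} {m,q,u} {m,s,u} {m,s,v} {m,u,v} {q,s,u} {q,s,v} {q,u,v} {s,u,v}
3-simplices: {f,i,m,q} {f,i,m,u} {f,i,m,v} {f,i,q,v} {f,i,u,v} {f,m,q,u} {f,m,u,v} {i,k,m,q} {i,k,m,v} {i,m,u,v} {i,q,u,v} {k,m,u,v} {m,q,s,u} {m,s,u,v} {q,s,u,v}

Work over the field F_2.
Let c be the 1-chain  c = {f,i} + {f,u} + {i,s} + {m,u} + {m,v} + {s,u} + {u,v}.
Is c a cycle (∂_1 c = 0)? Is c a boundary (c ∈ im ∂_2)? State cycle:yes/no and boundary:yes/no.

cycle:yes boundary:yes

n_0=8 n_1=27 n_2=37 n_3=15  [Z2]
∂1: piv[fi,fk,fm,fq,fu,fv,is] rk=7  ker:ik,im,iq,iu,iv,km,kq,ks,ku,kv,mq,ms,mu,mv,qs,qu,qv,su,sv,uv
∂2: piv[fik,fim,fiq,fiu,fiv,fkv,fmq,fmu,fmv,fqu,fqv,fuv,ikm,ikq,iks,isv,kmu,mqs,msu,msv] rk=20  ker:ikv,imq,imu,imv,iqu,iqv,iuv,kmq,kmv,ksv,kuv,mqu,muv,qsu,qsv,quv,suv
∂3: piv[fimq,fimu,fimv,fiqv,fiuv,fmqu,fmuv,ikmq,ikmv,iquv,kmuv,mqsu,msuv,qsuv] rk=14  ker:imuv
∂1c = 0
c vs im∂2: reduces to 0 ⇒ boundary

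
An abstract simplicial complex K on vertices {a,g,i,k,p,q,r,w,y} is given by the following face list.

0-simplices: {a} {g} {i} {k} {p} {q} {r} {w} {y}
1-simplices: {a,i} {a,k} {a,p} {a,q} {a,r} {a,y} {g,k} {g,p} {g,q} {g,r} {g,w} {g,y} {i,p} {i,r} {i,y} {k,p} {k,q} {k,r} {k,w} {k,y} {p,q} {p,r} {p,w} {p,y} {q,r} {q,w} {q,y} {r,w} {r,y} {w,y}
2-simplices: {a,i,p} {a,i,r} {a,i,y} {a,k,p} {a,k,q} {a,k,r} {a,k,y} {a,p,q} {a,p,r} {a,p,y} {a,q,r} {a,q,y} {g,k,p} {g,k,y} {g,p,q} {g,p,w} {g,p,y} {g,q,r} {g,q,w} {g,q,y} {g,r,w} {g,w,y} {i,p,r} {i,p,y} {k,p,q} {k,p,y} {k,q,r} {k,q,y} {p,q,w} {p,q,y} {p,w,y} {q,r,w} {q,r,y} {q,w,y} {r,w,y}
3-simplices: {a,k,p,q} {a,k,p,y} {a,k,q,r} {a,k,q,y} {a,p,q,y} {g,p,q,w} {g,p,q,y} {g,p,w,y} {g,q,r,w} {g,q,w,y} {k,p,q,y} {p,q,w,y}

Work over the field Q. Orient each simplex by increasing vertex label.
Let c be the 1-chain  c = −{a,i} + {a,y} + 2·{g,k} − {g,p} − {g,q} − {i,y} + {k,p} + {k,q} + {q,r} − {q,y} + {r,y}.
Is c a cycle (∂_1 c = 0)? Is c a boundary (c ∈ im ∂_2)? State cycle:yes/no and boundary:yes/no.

n_0=9 n_1=30 n_2=35 n_3=12  [Q]
∂1: piv[ai,ak,ap,aq,ar,ay,gk,gw] rk=8  ker:gp,gq,gr,gy,ip,ir,iy,kp,kq,kr,kw,ky,pq,pr,pw,py,qr,qw,qy,rw,ry,wy
∂2: piv[aip,air,aiy,akp,akq,akr,aky,apq,apr,apy,aqr,aqy,gkp,gky,gpq,gpw,gqr,gqw,grw,gwy,qry] rk=21  ker:gpy,gqy,ipr,ipy,kpq,kpy,kqr,kqy,pqw,pqy,pwy,qrw,qwy,rwy
∂3: piv[akpq,akpy,akqr,akqy,apqy,gpqw,gpqy,gpwy,gqrw,gqwy] rk=10  ker:kpqy,pqwy
∂1c = 0
c vs im∂2: reduces to 0 ⇒ boundary

cycle:yes boundary:yes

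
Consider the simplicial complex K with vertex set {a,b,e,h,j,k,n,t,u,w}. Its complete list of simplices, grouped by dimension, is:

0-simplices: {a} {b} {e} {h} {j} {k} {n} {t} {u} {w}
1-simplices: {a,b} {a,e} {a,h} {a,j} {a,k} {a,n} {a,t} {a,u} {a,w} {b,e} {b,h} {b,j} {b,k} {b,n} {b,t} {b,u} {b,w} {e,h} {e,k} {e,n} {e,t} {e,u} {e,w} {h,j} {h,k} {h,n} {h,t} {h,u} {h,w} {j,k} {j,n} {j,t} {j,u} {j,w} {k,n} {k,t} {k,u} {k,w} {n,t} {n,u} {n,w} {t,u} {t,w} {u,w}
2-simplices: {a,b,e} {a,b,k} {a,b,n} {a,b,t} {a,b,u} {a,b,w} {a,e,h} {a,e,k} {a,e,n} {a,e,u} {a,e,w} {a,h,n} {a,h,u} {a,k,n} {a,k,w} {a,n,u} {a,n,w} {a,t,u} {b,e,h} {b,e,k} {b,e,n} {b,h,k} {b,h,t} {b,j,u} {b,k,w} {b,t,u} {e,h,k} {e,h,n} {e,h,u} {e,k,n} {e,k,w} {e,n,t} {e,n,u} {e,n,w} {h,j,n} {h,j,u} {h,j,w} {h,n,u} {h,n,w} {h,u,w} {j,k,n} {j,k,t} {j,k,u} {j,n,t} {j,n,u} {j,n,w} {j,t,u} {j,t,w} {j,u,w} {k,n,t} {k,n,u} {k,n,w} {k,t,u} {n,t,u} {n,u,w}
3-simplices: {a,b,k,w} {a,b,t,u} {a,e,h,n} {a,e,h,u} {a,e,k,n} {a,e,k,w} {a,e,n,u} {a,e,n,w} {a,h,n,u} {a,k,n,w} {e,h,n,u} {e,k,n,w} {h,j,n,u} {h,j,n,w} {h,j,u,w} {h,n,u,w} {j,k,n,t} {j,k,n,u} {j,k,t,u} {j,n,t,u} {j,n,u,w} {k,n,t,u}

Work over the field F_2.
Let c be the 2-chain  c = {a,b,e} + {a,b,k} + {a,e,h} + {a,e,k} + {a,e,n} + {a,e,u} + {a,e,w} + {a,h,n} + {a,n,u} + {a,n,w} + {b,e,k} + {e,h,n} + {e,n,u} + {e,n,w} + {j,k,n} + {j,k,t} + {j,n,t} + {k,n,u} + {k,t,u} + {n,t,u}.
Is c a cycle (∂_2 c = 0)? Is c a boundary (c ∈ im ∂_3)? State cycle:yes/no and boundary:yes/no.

cycle:yes boundary:no

n_0=10 n_1=44 n_2=55 n_3=22  [Z2]
∂1: piv[ab,ae,ah,aj,ak,an,at,au,aw] rk=9  ker:be,bh,bj,bk,bn,bt,bu,bw,eh,ek,en,et,eu,ew,hj,hk,hn,ht,hu,hw,jk,jn,jt,ju,jw,kn,kt,ku,kw,nt,nu,nw,tu,tw,uw
∂2: piv[abe,abk,abn,abt,abu,abw,aeh,aek,aen,aeu,aew,ahn,ahu,akn,akw,anu,anw,atu,beh,bhk,bht,bju,ent,hjn,hju,hjw,hnw,huw,jkn,jkt,jku,jnt,jtu,jtw] rk=34  ker:bek,ben,bkw,btu,ehk,ehn,ehu,ekn,ekw,enu,enw,hnu,jnu,jnw,juw,knt,knu,knw,ktu,ntu,nuw
∂3: piv[abkw,abtu,aehn,aehu,aekn,aekw,aenu,aenw,ahnu,aknw,hjnu,hjnw,hjuw,hnuw,jknt,jknu,jktu,jntu] rk=18  ker:ehnu,eknw,jnuw,kntu
∂2c = 0
c vs im∂3: residual ≠ 0 ⇒ not boundary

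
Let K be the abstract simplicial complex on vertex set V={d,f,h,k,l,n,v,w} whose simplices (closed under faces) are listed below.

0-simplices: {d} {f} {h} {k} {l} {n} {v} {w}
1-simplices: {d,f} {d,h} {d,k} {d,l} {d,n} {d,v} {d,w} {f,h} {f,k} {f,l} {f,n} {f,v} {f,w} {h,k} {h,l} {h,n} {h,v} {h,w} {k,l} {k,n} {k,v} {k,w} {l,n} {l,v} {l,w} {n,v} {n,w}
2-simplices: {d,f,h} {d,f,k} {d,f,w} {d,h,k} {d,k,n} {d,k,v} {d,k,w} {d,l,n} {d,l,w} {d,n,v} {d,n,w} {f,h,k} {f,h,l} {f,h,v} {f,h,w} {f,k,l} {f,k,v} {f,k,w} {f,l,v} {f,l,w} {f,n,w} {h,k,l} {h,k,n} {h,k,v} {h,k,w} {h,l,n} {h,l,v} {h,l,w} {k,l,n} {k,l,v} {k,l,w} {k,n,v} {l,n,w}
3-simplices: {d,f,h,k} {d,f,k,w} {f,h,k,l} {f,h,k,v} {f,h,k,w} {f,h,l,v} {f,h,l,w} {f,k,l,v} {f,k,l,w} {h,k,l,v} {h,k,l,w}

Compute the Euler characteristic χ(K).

n_0=8 n_1=27 n_2=33 n_3=11
χ=+8−27+33−11=3

χ(K)=3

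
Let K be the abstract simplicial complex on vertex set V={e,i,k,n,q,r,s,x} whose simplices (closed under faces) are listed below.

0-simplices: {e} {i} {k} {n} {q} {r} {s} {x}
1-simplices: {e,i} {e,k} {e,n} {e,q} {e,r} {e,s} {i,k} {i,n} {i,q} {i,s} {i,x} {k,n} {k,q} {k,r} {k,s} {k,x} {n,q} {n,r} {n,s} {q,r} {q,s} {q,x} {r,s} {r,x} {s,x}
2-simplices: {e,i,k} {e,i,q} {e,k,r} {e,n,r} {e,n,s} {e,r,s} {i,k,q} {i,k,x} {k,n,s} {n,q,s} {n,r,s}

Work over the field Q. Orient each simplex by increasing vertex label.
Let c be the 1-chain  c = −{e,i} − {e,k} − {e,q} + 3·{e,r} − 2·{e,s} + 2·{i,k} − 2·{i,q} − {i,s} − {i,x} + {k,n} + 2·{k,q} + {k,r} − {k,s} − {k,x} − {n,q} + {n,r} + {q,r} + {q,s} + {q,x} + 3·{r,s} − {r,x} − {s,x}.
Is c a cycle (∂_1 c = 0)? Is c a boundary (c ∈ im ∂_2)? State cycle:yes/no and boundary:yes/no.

n_0=8 n_1=25 n_2=11  [Q]
∂1: piv[ei,ek,en,eq,er,es,ix] rk=7  ker:ik,in,iq,is,kn,kq,kr,ks,kx,nq,nr,ns,qr,qs,qx,rs,rx,sx
∂2: piv[eik,eiq,ekr,enr,ens,ers,ikq,ikx,kns,nqs] rk=10  ker:nrs
∂1c = 2·{e} + {i} − {k} + {n} − 5·{q} + 4·{r} + {s} − 3·{x}

cycle:no boundary:no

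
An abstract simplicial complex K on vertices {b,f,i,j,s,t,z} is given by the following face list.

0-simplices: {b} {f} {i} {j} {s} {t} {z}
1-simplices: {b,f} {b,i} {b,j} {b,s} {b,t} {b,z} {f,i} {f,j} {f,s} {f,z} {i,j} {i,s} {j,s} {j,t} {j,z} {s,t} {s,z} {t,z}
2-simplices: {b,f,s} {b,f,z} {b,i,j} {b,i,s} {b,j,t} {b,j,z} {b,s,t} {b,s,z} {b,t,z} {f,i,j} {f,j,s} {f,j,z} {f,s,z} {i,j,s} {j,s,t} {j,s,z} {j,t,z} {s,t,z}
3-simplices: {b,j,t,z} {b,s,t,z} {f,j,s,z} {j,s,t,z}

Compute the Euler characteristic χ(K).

χ(K)=3

n_0=7 n_1=18 n_2=18 n_3=4
χ=+7−18+18−4=3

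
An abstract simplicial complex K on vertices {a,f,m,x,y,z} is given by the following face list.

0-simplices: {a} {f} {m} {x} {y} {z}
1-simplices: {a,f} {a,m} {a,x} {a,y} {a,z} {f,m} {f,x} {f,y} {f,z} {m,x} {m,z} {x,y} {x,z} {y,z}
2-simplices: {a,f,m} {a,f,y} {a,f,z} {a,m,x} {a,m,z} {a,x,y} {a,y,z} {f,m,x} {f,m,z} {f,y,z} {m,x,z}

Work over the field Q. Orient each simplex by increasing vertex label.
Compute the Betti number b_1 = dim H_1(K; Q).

n_0=6 n_1=14 n_2=11  [Q]
∂1: piv[af,am,ax,ay,az] rk=5  ker:fm,fx,fy,fz,mx,mz,xy,xz,yz
∂2: piv[afm,afy,afz,amx,amz,axy,ayz,fmx,mxz] rk=9  ker:fmz,fyz
b_1=(14−5)−9=0

b_1=0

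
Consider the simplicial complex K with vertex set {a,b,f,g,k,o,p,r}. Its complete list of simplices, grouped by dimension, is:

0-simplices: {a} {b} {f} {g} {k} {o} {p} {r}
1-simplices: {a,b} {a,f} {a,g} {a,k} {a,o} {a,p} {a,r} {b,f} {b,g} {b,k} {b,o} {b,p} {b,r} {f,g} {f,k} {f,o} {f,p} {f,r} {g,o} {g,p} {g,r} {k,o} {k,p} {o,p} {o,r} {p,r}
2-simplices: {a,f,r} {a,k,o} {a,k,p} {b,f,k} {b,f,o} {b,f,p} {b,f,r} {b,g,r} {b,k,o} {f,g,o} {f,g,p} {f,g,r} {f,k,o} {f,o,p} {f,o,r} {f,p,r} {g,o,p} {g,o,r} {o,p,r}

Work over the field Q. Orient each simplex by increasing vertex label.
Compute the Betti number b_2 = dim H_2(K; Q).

n_0=8 n_1=26 n_2=19  [Q]
∂1: piv[ab,af,ag,ak,ao,ap,ar] rk=7  ker:bf,bg,bk,bo,bp,br,fg,fk,fo,fp,fr,go,gp,gr,ko,kp,op,or,pr
∂2: piv[afr,ako,akp,bfk,bfo,bfp,bfr,bgr,bko,fgo,fgp,fgr,fop,for,fpr] rk=15  ker:fko,gop,gor,opr
b_2=(19−15)−0=4

b_2=4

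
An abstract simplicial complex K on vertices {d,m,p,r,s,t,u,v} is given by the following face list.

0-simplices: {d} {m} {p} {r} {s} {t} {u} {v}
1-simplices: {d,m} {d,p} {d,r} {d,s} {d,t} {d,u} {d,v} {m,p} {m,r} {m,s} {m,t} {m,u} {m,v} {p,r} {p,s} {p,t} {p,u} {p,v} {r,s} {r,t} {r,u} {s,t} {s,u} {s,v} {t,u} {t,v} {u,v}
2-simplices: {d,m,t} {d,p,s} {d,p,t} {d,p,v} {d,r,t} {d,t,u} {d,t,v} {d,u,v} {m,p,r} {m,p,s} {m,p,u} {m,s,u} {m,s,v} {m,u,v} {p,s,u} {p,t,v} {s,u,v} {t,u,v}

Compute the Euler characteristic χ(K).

χ(K)=-1

n_0=8 n_1=27 n_2=18
χ=+8−27+18=-1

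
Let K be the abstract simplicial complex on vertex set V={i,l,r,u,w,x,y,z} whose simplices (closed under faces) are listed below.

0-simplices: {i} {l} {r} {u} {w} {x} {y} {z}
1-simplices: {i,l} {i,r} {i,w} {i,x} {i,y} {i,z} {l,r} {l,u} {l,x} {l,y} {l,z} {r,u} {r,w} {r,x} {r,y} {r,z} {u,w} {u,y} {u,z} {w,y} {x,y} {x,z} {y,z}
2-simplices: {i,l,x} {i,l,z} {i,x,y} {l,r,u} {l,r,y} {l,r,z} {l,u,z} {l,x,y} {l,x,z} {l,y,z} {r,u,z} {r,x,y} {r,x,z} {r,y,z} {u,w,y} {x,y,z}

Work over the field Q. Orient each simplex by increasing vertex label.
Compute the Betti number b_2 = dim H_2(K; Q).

n_0=8 n_1=23 n_2=16  [Q]
∂1: piv[il,ir,iw,ix,iy,iz,lu] rk=7  ker:lr,lx,ly,lz,ru,rw,rx,ry,rz,uw,uy,uz,wy,xy,xz,yz
∂2: piv[ilx,ilz,ixy,lru,lry,lrz,luz,lxy,lxz,lyz,rxy,uwy] rk=12  ker:ruz,rxz,ryz,xyz
b_2=(16−12)−0=4

b_2=4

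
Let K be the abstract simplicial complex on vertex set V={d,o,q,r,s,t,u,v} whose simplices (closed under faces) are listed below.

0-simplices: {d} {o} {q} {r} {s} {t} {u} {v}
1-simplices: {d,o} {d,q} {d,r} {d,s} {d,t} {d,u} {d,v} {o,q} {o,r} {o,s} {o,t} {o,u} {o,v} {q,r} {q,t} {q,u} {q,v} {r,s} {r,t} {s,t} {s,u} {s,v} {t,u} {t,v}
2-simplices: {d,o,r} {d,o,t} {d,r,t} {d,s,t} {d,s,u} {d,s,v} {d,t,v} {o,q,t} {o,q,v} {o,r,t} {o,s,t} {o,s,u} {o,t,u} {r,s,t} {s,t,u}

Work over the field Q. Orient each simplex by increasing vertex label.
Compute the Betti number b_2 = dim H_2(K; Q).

n_0=8 n_1=24 n_2=15  [Q]
∂1: piv[do,dq,dr,ds,dt,du,dv] rk=7  ker:oq,or,os,ot,ou,ov,qr,qt,qu,qv,rs,rt,st,su,sv,tu,tv
∂2: piv[dor,dot,drt,dst,dsu,dsv,dtv,oqt,oqv,ost,osu,otu,rst] rk=13  ker:ort,stu
b_2=(15−13)−0=2

b_2=2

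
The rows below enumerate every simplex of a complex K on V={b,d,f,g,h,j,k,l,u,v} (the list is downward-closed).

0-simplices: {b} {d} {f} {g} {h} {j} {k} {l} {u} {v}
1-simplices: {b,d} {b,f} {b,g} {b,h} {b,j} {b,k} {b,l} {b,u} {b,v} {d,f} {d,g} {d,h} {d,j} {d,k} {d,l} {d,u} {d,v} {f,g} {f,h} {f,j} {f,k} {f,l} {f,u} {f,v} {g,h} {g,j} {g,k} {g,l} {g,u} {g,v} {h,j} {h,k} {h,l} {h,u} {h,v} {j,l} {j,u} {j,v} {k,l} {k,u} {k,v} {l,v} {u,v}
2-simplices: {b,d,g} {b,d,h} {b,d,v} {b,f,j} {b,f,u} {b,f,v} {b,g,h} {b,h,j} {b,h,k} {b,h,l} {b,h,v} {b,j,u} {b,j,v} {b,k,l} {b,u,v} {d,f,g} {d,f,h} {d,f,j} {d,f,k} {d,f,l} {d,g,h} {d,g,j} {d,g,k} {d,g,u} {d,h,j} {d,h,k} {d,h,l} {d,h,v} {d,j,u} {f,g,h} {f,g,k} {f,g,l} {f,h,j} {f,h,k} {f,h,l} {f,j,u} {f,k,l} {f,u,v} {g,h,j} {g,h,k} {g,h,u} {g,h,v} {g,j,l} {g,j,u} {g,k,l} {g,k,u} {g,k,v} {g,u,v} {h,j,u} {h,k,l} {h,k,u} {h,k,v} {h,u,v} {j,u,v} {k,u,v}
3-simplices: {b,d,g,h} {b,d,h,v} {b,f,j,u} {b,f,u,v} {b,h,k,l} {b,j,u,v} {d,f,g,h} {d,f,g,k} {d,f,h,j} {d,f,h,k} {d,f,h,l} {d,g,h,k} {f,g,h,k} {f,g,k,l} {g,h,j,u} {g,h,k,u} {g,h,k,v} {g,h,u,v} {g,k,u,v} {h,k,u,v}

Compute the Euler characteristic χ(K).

χ(K)=2

n_0=10 n_1=43 n_2=55 n_3=20
χ=+10−43+55−20=2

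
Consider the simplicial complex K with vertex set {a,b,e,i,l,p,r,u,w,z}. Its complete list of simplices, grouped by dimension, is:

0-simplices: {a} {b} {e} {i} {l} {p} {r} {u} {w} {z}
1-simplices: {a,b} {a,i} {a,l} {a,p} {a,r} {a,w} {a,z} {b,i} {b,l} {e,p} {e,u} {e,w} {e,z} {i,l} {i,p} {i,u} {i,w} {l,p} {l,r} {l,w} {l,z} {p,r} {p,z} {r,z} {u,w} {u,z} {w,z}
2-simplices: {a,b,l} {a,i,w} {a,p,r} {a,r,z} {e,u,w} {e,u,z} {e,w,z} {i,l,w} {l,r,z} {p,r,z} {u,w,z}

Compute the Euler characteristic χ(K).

χ(K)=-6

n_0=10 n_1=27 n_2=11
χ=+10−27+11=-6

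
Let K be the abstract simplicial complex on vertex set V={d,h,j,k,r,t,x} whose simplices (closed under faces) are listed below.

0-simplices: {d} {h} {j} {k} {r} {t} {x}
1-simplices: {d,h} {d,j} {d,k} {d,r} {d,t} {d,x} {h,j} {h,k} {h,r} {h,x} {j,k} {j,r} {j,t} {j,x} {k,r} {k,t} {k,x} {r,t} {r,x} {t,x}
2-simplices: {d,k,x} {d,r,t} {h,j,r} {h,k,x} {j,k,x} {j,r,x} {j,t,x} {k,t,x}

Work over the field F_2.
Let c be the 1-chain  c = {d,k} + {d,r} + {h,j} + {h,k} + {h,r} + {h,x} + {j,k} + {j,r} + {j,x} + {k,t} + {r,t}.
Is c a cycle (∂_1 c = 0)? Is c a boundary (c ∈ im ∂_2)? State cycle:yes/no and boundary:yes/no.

cycle:yes boundary:no

n_0=7 n_1=20 n_2=8  [Z2]
∂1: piv[dh,dj,dk,dr,dt,dx] rk=6  ker:hj,hk,hr,hx,jk,jr,jt,jx,kr,kt,kx,rt,rx,tx
∂2: piv[dkx,drt,hjr,hkx,jkx,jrx,jtx,ktx] rk=8
∂1c = 0
c vs im∂2: residual ≠ 0 ⇒ not boundary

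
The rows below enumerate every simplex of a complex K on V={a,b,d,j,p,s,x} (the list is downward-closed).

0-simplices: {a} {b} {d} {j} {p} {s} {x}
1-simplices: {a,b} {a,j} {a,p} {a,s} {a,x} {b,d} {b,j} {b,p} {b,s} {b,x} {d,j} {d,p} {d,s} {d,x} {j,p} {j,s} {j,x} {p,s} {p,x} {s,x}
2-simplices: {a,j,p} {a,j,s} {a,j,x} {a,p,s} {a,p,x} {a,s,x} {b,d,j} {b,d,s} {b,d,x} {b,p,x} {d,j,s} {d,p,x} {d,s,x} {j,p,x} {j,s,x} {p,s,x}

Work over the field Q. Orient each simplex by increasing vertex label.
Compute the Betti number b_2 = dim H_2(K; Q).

n_0=7 n_1=20 n_2=16  [Q]
∂1: piv[ab,aj,ap,as,ax,bd] rk=6  ker:bj,bp,bs,bx,dj,dp,ds,dx,jp,js,jx,ps,px,sx
∂2: piv[ajp,ajs,ajx,aps,apx,asx,bdj,bds,bdx,bpx,djs,dpx,dsx] rk=13  ker:jpx,jsx,psx
b_2=(16−13)−0=3

b_2=3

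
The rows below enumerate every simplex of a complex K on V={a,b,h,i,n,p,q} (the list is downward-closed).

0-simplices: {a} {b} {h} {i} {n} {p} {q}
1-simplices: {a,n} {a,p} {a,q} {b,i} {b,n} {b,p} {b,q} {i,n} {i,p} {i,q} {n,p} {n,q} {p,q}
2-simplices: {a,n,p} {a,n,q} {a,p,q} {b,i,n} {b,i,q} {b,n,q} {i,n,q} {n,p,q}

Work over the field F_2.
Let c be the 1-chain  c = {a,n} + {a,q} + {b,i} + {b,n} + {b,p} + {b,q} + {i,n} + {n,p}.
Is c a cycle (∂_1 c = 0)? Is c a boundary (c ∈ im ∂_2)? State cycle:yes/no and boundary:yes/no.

n_0=7 n_1=13 n_2=8  [Z2]
∂1: piv[an,ap,aq,bi,bn] rk=5  ker:bp,bq,in,ip,iq,np,nq,pq
∂2: piv[anp,anq,apq,bin,biq,bnq] rk=6  ker:inq,npq
∂1c = 0
c vs im∂2: residual ≠ 0 ⇒ not boundary

cycle:yes boundary:no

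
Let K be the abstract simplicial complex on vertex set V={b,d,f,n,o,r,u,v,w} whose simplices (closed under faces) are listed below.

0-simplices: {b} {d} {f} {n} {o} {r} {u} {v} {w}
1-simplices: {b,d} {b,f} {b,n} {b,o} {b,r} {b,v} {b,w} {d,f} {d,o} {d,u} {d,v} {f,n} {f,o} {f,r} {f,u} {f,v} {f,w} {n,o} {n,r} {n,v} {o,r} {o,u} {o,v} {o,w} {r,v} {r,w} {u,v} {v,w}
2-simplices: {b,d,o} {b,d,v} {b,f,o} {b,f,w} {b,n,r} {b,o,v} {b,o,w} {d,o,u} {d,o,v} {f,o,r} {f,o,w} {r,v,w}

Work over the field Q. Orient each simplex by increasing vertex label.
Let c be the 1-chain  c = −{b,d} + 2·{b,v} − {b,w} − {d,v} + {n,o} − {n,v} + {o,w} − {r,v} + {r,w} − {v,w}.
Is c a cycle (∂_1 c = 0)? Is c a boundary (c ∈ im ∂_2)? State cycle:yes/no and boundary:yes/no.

n_0=9 n_1=28 n_2=12  [Q]
∂1: piv[bd,bf,bn,bo,br,bv,bw,du] rk=8  ker:df,do,dv,fn,fo,fr,fu,fv,fw,no,nr,nv,or,ou,ov,ow,rv,rw,uv,vw
∂2: piv[bdo,bdv,bfo,bfw,bnr,bov,bow,dou,for,rvw] rk=10  ker:dov,fow
∂1c = 0
c vs im∂2: residual ≠ 0 ⇒ not boundary

cycle:yes boundary:no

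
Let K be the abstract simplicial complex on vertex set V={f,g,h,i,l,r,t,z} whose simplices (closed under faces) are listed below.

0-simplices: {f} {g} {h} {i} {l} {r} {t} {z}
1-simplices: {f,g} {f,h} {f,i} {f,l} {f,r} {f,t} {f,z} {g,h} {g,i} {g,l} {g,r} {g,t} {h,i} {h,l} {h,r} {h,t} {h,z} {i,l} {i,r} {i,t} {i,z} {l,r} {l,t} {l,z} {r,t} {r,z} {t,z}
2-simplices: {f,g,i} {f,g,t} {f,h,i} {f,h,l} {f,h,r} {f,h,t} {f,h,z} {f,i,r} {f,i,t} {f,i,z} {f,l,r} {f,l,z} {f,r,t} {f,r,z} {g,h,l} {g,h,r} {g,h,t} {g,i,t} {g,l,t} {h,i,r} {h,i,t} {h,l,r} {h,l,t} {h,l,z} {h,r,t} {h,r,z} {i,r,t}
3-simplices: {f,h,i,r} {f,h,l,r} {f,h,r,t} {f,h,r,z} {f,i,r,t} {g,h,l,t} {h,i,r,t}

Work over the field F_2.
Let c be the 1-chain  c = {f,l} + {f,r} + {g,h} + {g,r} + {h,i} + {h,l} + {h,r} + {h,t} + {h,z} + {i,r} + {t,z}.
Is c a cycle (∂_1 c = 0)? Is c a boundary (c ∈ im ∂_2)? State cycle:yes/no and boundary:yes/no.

n_0=8 n_1=27 n_2=27 n_3=7  [Z2]
∂1: piv[fg,fh,fi,fl,fr,ft,fz] rk=7  ker:gh,gi,gl,gr,gt,hi,hl,hr,ht,hz,il,ir,it,iz,lr,lt,lz,rt,rz,tz
∂2: piv[fgi,fgt,fhi,fhl,fhr,fht,fhz,fir,fit,fiz,flr,flz,frt,frz,ghl,ghr,ght,glt] rk=18  ker:git,hir,hit,hlr,hlt,hlz,hrt,hrz,irt
∂3: piv[fhir,fhlr,fhrt,fhrz,firt,ghlt,hirt] rk=7
∂1c = 0
c vs im∂2: residual ≠ 0 ⇒ not boundary

cycle:yes boundary:no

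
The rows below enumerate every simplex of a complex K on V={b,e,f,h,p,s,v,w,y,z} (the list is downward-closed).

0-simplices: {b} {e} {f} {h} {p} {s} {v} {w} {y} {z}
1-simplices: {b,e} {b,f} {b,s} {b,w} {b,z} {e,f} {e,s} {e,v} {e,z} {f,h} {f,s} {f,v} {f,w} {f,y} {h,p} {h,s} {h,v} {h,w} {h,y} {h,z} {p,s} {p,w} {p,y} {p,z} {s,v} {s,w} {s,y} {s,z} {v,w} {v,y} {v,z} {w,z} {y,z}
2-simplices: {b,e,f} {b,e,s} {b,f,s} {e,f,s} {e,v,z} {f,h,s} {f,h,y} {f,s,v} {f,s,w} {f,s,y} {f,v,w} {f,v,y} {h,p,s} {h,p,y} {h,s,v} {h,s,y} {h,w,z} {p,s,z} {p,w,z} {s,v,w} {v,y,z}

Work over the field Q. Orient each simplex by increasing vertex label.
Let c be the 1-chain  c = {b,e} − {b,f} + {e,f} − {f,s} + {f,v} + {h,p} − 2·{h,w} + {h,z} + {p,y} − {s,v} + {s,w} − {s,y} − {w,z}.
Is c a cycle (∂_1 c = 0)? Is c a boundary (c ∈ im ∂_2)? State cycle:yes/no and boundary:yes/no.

n_0=10 n_1=33 n_2=21  [Q]
∂1: piv[be,bf,bs,bw,bz,ev,fh,fy,hp] rk=9  ker:ef,es,ez,fs,fv,fw,hs,hv,hw,hy,hz,ps,pw,py,pz,sv,sw,sy,sz,vw,vy,vz,wz,yz
∂2: piv[bef,bes,bfs,evz,fhs,fhy,fsv,fsw,fsy,fvw,fvy,hps,hpy,hsv,hwz,psz,pwz,vyz] rk=18  ker:efs,hsy,svw
∂1c = 0
c vs im∂2: residual ≠ 0 ⇒ not boundary

cycle:yes boundary:no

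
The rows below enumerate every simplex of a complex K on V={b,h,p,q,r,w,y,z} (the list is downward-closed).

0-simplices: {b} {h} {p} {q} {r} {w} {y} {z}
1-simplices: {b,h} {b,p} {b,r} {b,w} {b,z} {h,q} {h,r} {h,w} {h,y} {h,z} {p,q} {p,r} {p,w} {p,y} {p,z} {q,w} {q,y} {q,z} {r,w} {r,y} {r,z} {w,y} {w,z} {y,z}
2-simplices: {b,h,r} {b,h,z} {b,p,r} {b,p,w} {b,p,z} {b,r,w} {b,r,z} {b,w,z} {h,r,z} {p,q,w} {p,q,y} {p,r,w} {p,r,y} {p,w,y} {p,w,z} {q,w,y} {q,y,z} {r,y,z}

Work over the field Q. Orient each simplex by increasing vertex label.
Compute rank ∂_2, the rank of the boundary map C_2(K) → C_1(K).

rank∂_2=14

n_0=8 n_1=24 n_2=18  [Q]
∂1: piv[bh,bp,br,bw,bz,hq,hy] rk=7  ker:hr,hw,hz,pq,pr,pw,py,pz,qw,qy,qz,rw,ry,rz,wy,wz,yz
∂2: piv[bhr,bhz,bpr,bpw,bpz,brw,brz,bwz,pqw,pqy,pry,pwy,qyz,ryz] rk=14  ker:hrz,prw,pwz,qwy
rk∂_2=14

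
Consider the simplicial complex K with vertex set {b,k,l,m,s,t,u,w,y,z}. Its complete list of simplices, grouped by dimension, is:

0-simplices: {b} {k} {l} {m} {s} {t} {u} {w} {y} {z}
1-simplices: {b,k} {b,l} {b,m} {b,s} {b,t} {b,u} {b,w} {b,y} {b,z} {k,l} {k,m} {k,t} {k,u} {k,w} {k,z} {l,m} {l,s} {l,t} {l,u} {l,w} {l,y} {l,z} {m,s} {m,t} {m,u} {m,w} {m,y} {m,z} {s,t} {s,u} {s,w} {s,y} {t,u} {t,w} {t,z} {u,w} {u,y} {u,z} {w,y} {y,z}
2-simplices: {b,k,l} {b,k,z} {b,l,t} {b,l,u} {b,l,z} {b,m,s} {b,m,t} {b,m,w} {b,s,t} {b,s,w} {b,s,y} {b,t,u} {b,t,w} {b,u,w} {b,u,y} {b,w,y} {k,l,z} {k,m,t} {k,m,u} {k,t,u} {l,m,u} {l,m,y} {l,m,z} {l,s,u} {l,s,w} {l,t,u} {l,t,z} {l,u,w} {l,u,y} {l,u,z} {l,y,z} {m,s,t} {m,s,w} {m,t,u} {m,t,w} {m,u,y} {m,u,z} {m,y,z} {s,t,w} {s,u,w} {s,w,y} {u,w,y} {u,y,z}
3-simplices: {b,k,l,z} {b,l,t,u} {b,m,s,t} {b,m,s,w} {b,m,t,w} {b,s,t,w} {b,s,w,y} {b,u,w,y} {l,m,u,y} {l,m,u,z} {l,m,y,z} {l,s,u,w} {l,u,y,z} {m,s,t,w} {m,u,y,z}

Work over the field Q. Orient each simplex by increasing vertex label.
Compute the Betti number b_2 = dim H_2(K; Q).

n_0=10 n_1=40 n_2=43 n_3=15  [Q]
∂1: piv[bk,bl,bm,bs,bt,bu,bw,by,bz] rk=9  ker:kl,km,kt,ku,kw,kz,lm,ls,lt,lu,lw,ly,lz,ms,mt,mu,mw,my,mz,st,su,sw,sy,tu,tw,tz,uw,uy,uz,wy,yz
∂2: piv[bkl,bkz,blt,blu,blz,bms,bmt,bmw,bst,bsw,bsy,btu,btw,buw,buy,bwy,kmt,kmu,ktu,lmu,lmy,lmz,lsu,lsw,ltz,luw,luy,luz,lyz] rk=29  ker:klz,ltu,mst,msw,mtu,mtw,muy,muz,myz,stw,suw,swy,uwy,uyz
∂3: piv[bklz,bltu,bmst,bmsw,bmtw,bstw,bswy,buwy,lmuy,lmuz,lmyz,lsuw,luyz] rk=13  ker:mstw,muyz
b_2=(43−29)−13=1

b_2=1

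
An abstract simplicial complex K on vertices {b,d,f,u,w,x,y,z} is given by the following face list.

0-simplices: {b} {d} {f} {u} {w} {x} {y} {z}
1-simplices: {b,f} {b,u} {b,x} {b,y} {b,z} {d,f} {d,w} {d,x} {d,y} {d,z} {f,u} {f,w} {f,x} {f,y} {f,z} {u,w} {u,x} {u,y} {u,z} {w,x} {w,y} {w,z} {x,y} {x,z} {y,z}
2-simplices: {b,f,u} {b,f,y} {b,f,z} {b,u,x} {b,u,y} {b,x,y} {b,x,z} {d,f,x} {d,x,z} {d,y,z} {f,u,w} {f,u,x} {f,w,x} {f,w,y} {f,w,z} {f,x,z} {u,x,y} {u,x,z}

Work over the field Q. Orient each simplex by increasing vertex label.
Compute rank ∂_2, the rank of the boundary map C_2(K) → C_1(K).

n_0=8 n_1=25 n_2=18  [Q]
∂1: piv[bf,bu,bx,by,bz,df,dw] rk=7  ker:dx,dy,dz,fu,fw,fx,fy,fz,uw,ux,uy,uz,wx,wy,wz,xy,xz,yz
∂2: piv[bfu,bfy,bfz,bux,buy,bxy,bxz,dfx,dxz,dyz,fuw,fux,fwx,fwy,fwz,uxz] rk=16  ker:fxz,uxy
rk∂_2=16

rank∂_2=16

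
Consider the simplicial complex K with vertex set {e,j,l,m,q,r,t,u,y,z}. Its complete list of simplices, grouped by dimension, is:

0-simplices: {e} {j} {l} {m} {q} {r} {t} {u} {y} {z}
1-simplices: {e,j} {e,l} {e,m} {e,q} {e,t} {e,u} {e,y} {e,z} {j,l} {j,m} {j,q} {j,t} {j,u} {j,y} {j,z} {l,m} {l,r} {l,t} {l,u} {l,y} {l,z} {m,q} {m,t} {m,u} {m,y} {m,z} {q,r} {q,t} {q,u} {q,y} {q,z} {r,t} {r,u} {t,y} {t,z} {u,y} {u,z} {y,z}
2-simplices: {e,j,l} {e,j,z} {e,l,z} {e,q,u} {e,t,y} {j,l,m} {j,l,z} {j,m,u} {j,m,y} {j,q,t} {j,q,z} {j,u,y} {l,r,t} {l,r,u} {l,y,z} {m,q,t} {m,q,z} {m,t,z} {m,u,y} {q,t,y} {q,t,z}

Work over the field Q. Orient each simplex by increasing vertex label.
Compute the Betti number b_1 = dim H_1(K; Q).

n_0=10 n_1=38 n_2=21  [Q]
∂1: piv[ej,el,em,eq,et,eu,ey,ez,lr] rk=9  ker:jl,jm,jq,jt,ju,jy,jz,lm,lt,lu,ly,lz,mq,mt,mu,my,mz,qr,qt,qu,qy,qz,rt,ru,ty,tz,uy,uz,yz
∂2: piv[ejl,ejz,elz,equ,ety,jlm,jmu,jmy,jqt,jqz,juy,lrt,lru,lyz,mqt,mqz,mtz,qty] rk=18  ker:jlz,muy,qtz
b_1=(38−9)−18=11

b_1=11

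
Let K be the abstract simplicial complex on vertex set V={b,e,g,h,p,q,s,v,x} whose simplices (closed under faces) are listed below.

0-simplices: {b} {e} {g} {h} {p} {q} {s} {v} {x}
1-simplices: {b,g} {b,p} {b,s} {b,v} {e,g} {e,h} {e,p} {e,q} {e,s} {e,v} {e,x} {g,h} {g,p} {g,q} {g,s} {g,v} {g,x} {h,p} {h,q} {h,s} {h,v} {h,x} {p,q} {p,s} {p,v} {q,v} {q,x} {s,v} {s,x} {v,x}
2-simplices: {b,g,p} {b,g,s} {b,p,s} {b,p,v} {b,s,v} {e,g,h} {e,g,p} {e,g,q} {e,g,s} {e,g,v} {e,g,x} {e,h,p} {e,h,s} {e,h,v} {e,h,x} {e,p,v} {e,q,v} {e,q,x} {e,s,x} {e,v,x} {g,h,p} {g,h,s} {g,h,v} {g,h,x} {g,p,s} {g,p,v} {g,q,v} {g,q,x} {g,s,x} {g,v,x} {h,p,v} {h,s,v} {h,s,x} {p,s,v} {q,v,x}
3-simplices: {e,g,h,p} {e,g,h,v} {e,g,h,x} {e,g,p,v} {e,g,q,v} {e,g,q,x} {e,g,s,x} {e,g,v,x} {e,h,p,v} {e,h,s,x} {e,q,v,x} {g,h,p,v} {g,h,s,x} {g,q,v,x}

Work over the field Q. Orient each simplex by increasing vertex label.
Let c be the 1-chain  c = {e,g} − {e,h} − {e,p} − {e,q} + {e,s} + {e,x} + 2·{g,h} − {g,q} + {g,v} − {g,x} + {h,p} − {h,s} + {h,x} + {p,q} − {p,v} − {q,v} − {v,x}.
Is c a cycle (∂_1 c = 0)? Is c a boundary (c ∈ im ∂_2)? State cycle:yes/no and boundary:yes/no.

n_0=9 n_1=30 n_2=35 n_3=14  [Q]
∂1: piv[bg,bp,bs,bv,eg,eh,eq,ex] rk=8  ker:ep,es,ev,gh,gp,gq,gs,gv,gx,hp,hq,hs,hv,hx,pq,ps,pv,qv,qx,sv,sx,vx
∂2: piv[bgp,bgs,bps,bpv,bsv,egh,egp,egq,egs,egv,egx,ehp,ehs,ehv,ehx,epv,eqv,eqx,esx,evx] rk=20  ker:ghp,ghs,ghv,ghx,gps,gpv,gqv,gqx,gsx,gvx,hpv,hsv,hsx,psv,qvx
∂3: piv[eghp,eghv,eghx,egpv,egqv,egqx,egsx,egvx,ehpv,ehsx,eqvx,ghsx] rk=12  ker:ghpv,gqvx
∂1c = 0
c vs im∂2: residual ≠ 0 ⇒ not boundary

cycle:yes boundary:no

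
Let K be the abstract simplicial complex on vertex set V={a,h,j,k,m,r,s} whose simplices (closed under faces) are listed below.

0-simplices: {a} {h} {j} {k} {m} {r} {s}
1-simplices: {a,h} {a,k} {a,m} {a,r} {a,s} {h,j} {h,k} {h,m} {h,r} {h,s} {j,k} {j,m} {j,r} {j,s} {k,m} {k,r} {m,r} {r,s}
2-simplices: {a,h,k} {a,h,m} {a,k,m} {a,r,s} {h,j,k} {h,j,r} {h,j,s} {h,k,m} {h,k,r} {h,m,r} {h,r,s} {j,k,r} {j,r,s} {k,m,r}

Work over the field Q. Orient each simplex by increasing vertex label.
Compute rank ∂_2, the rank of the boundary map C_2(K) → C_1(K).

n_0=7 n_1=18 n_2=14  [Q]
∂1: piv[ah,ak,am,ar,as,hj] rk=6  ker:hk,hm,hr,hs,jk,jm,jr,js,km,kr,mr,rs
∂2: piv[ahk,ahm,akm,ars,hjk,hjr,hjs,hkr,hmr,hrs] rk=10  ker:hkm,jkr,jrs,kmr
rk∂_2=10

rank∂_2=10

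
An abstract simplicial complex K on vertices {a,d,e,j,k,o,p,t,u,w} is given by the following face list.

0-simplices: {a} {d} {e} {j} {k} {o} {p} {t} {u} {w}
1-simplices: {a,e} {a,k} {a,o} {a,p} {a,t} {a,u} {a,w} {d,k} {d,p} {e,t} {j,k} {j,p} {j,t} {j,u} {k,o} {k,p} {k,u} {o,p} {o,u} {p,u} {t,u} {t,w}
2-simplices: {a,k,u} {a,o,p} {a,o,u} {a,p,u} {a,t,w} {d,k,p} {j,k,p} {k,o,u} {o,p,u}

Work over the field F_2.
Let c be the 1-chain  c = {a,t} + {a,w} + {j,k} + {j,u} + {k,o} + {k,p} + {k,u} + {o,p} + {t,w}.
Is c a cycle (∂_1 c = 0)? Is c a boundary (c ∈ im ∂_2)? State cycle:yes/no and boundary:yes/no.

n_0=10 n_1=22 n_2=9  [Z2]
∂1: piv[ae,ak,ao,ap,at,au,aw,dk,jk] rk=9  ker:dp,et,jp,jt,ju,ko,kp,ku,op,ou,pu,tu,tw
∂2: piv[aku,aop,aou,apu,atw,dkp,jkp,kou] rk=8  ker:opu
∂1c = 0
c vs im∂2: residual ≠ 0 ⇒ not boundary

cycle:yes boundary:no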